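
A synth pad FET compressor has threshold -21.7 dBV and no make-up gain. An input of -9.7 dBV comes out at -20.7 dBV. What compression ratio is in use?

Input overshoot = -9.7 − (-21.7) = 12 dB; output overshoot = -20.7 − (-21.7) = 1 dB.
Ratio = 12 / 1 = 12.

12:1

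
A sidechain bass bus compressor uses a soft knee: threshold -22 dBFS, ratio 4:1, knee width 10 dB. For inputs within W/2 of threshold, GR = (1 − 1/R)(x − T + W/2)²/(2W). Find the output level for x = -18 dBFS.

x − T + W/2 = -18 − (-22) + 5 = 9.
GR = (1 − 1/4) × 9² / 20 = 0.75 × 81 / 20 = 3.0375 dB.
Output = -18 − 3.0375 = -21.0375 dBFS.

-21.0375 dBFS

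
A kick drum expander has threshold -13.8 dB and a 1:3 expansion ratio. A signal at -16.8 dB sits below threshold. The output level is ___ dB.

The input is 3 dB below the -13.8 dB threshold.
A 1:3 expander multiplies undershoot by 3: 3 × 3 = 9 dB below threshold.
Output = -13.8 − 9 = -22.8 dB.

-22.8 dB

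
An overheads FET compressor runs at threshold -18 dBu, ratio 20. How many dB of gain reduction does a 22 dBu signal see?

38 dB

22 dBu exceeds the threshold by 40 dB.
A 20:1 ratio leaves 2 dB of that excess.
Gain reduction = 40 − 2 = 38 dB.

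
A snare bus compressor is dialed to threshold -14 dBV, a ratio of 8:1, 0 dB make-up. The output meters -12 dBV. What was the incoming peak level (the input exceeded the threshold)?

2 dBV

That's 2 dB above the -14 dBV threshold.
Input overshoot = R × output overshoot = 16 dB → input = -14 + 16 = 2 dBV.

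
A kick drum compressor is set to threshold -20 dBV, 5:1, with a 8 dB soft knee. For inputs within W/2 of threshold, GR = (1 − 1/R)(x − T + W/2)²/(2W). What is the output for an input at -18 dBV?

x − T + W/2 = -18 − (-20) + 4 = 6.
GR = (1 − 1/5) × 6² / 16 = 0.8 × 36 / 16 = 1.8 dB.
Output = -18 − 1.8 = -19.8 dBV.

-19.8 dBV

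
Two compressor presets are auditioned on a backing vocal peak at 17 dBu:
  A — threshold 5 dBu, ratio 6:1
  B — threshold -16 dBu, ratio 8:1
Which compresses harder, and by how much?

B, by 18.875 dB

A: 12 dB over, compressed to 2 dB over, so 10 dB of GR.
B: 33 dB over, compressed to 4.125 dB over, so 28.875 dB of GR.
B applies 18.875 dB more gain reduction.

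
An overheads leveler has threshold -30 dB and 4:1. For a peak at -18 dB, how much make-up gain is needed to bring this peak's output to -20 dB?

Without make-up, output = threshold + overshoot/4 = -30 + 3 = -27 dB.
Gap to target: 7 dB.

7 dB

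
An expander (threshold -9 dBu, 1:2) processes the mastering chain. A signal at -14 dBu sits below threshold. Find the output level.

-19 dBu

Undershoot = (-9) − (-14) = 5 dB.
At 1:2, that expands to 10 dB under threshold.
Output = -9 − 10 = -19 dBu.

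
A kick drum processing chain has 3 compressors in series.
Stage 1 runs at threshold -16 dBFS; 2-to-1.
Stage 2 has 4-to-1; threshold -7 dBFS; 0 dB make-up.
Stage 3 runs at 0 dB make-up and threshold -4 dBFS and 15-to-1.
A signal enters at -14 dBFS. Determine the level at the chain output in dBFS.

Stage 1: overshoot 2 dB → 2/2 = 1 dB → -15 dBFS.
Stage 2: -15 dBFS is at or below the -7 dBFS threshold — no compression; output -15 dBFS.
Stage 3: -15 dBFS ≤ -4 dBFS, so stage 3 doesn't engage; output -15 dBFS.

-15 dBFS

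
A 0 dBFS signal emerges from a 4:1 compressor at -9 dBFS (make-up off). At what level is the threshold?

Input is 12 dB above T (since output overshoot × R = input overshoot: (-9 − T)·4 = 0 − T gives T = -12 dBFS).
Check: -12 + (0 − (-12))/4 = -12 + 3 = -9 dBFS. ✓

-12 dBFS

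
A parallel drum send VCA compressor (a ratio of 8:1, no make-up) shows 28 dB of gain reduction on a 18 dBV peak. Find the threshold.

Let T be the threshold. Output overshoot = (input overshoot)/R, so -10 − T = (18 − T)/8.
8·(-10 − T) = 18 − T → 7·T = -80 − 18 = -98.
T = -98/7 = -14 dBV.

-14 dBV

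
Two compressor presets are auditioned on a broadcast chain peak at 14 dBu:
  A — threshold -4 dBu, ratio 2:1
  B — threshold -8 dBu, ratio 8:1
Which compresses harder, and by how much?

B, by 10.25 dB

A: GR = 18 − 18/2 = 9 dB.
B: GR = 22 − 22/8 = 19.25 dB.
B applies 10.25 dB more gain reduction.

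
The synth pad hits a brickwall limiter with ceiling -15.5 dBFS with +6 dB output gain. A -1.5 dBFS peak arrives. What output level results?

-9.5 dBFS

A brickwall limiter is an ∞:1 compressor: any input above the ceiling is clamped to -15.5 dBFS.
Output gain then adds 6 dB: -15.5 + 6 = -9.5 dBFS.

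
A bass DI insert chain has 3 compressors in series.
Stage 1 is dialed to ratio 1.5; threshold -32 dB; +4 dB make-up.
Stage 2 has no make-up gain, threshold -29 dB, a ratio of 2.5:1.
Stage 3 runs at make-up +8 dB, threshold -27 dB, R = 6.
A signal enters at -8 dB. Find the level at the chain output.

Stage 1: -8 dB is 24 dB over -32 dB; at 1.5:1 that becomes 16 dB over, giving -16 dB; +4 dB make-up → -12 dB.
Stage 2: overshoot 17 dB → 17/2.5 = 6.8 dB → -22.2 dB.
Stage 3: 4.8 dB above -27 dB, reduced 6:1 to 0.8 dB above → -26.2 dB; +8 dB make-up → -18.2 dB.

-18.2 dB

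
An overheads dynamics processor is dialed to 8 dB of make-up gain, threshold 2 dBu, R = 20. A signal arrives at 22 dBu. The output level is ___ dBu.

11 dBu

22 dBu sits 20 dB over threshold.
At 20:1 the overshoot is divided by 20, leaving 1 dB above threshold.
That puts the output at 3 dBu; make-up adds 8 dB, giving 11 dBu.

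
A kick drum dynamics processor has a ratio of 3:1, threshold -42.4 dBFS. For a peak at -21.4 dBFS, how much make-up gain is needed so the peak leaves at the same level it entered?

14 dB

Overshoot 21 dB → 21/3 = 7 dB after compression, so the compressed level is -42.4 + 7 = -35.4 dBFS.
Make-up = target − compressed = -21.4 − (-35.4) = 14 dB.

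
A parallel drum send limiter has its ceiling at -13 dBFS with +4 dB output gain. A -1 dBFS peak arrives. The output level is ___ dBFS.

At ∞:1, everything above -13 dBFS is held at the ceiling.
Output gain then adds 4 dB: -13 + 4 = -9 dBFS.

-9 dBFS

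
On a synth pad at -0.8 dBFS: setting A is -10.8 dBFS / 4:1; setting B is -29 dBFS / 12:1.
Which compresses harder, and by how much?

B, by 18.35 dB

A: 10 dB over, compressed to 2.5 dB over, so 7.5 dB of GR.
B: 28.2 dB over, compressed to 2.35 dB over, so 25.85 dB of GR.
Difference: 18.35 dB in favour of B.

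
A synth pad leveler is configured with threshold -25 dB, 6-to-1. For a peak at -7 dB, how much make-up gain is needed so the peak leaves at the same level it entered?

15 dB

The peak compresses to -25 + 18/6 = -22 dB.
To reach -7 dB requires -7 − (-22) = 15 dB of make-up.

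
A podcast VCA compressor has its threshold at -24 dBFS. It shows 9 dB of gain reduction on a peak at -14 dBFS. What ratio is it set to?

Input overshoot = -14 − (-24) = 10 dB.
Output overshoot = 10 − 9 = 1 dB.
Ratio = input overshoot / output overshoot = 10 / 1 = 10.

10:1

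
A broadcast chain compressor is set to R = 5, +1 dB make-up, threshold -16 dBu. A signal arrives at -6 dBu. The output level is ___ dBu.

-6 dBu sits 10 dB over threshold.
The 10 dB excess becomes 2 dB after 5:1 reduction.
That puts the output at -14 dBu; make-up adds 1 dB, giving -13 dBu.

-13 dBu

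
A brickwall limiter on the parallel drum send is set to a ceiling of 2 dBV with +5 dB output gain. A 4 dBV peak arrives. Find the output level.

A brickwall limiter is an ∞:1 compressor: any input above the ceiling is clamped to 2 dBV.
Output gain then adds 5 dB: 2 + 5 = 7 dBV.

7 dBV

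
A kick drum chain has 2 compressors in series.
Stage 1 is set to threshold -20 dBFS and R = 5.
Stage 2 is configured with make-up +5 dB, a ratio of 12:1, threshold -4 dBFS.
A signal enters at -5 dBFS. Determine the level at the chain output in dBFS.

Stage 1: overshoot 15 dB → 15/5 = 3 dB → -17 dBFS.
Stage 2: -17 dBFS is at or below the -4 dBFS threshold — no compression; make-up brings it to -12 dBFS.

-12 dBFS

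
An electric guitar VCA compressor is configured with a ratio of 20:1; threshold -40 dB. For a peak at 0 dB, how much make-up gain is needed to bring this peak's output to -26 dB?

12 dB

The peak compresses to -40 + 40/20 = -38 dB.
To reach -26 dB requires -26 − (-38) = 12 dB of make-up.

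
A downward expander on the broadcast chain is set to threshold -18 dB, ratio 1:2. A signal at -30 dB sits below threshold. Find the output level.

Below threshold, a 1:2 expander applies gain = (2−1)×(T − x) of attenuation.
(2−1) × 12 = 12 dB, so output = -30 − 12 = -42 dB.

-42 dB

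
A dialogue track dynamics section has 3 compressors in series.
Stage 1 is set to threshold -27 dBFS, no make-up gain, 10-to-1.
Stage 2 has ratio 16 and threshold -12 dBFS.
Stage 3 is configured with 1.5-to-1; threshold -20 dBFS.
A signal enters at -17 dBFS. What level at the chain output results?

-26 dBFS

Stage 1: -17 dBFS is 10 dB over -27 dBFS; at 10:1 that becomes 1 dB over, giving -26 dBFS.
Stage 2: -26 dBFS is at or below the -12 dBFS threshold — no compression; output -26 dBFS.
Stage 3: -26 dBFS ≤ -20 dBFS, so stage 3 doesn't engage; output -26 dBFS.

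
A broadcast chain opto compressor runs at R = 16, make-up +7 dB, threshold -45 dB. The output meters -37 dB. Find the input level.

Before make-up, the level was -37 − 7 = -44 dB.
That's 1 dB above the -45 dB threshold.
Undo the ratio: input overshoot = 1 × 16 = 16 dB, giving input = -29 dB.

-29 dB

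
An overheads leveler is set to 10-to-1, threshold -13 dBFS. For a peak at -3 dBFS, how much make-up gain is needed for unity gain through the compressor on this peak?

9 dB

Overshoot 10 dB → 10/10 = 1 dB after compression, so the compressed level is -13 + 1 = -12 dBFS.
Make-up = target − compressed = -3 − (-12) = 9 dB.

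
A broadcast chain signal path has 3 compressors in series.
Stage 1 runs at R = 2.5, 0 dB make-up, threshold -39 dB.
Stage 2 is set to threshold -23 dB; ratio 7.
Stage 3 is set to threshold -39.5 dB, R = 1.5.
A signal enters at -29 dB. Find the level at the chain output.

Stage 1: -29 dB is 10 dB over -39 dB; at 2.5:1 that becomes 4 dB over, giving -35 dB.
Stage 2: below threshold (-35 ≤ -23); passes unchanged; output -35 dB.
Stage 3: overshoot 4.5 dB → 4.5/1.5 = 3 dB → -36.5 dB.

-36.5 dB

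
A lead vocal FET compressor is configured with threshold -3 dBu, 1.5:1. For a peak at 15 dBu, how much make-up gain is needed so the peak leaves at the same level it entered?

The peak compresses to -3 + 18/1.5 = 9 dBu.
To reach 15 dBu requires 15 − 9 = 6 dB of make-up.

6 dB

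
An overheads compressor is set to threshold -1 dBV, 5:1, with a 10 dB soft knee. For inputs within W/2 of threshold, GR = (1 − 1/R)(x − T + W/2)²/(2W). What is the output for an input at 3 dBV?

x − T + W/2 = 3 − (-1) + 5 = 9.
GR = (1 − 1/5) × 9² / 20 = 0.8 × 81 / 20 = 3.24 dB.
Output = 3 − 3.24 = -0.24 dBV.

-0.24 dBV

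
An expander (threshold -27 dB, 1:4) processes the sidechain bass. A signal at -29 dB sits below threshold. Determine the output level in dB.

Below threshold, a 1:4 expander applies gain = (4−1)×(T − x) of attenuation.
(4−1) × 2 = 6 dB, so output = -29 − 6 = -35 dB.

-35 dB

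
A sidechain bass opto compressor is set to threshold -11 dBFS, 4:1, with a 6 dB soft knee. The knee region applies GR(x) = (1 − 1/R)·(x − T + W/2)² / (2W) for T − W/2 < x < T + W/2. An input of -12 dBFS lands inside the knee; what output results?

-12.25 dBFS

x − T + W/2 = -12 − (-11) + 3 = 2.
GR = (1 − 1/4) × 2² / 12 = 0.75 × 4 / 12 = 0.25 dB.
Output = -12 − 0.25 = -12.25 dBFS.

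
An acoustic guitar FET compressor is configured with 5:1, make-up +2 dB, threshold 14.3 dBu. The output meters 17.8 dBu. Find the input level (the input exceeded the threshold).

21.8 dBu

Remove make-up: 17.8 − 2 = 15.8 dBu.
Post-compression overshoot = 15.8 − 14.3 = 1.5 dB.
Undo the ratio: input overshoot = 1.5 × 5 = 7.5 dB, giving input = 21.8 dBu.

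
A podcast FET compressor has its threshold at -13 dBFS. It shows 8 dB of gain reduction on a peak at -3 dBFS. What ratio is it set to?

Input overshoot = -3 − (-13) = 10 dB.
Output overshoot = 10 − 8 = 2 dB.
Ratio = input overshoot / output overshoot = 10 / 2 = 5.

5:1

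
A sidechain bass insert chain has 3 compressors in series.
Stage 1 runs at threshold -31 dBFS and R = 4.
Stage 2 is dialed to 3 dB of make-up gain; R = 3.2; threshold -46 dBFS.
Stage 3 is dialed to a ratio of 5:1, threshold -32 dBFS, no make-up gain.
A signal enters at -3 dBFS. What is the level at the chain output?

-36.125 dBFS

Stage 1: overshoot 28 dB → 28/4 = 7 dB → -24 dBFS.
Stage 2: -24 dBFS is 22 dB over -46 dBFS; at 3.2:1 that becomes 6.875 dB over, giving -39.125 dBFS; +3 dB make-up → -36.125 dBFS.
Stage 3: below threshold (-36.125 ≤ -32); passes unchanged; output -36.125 dBFS.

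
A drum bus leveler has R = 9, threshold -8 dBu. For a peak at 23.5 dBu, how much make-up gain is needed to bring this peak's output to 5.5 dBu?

10 dB

Without make-up, output = threshold + overshoot/9 = -8 + 3.5 = -4.5 dBu.
Gap to target: 10 dB.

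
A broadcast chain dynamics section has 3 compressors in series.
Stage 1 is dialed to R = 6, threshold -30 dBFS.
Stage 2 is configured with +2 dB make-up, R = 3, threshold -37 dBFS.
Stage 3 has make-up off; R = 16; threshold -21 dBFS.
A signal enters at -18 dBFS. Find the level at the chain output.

Stage 1: 12 dB above -30 dBFS, reduced 6:1 to 2 dB above → -28 dBFS.
Stage 2: -28 dBFS is 9 dB over -37 dBFS; at 3:1 that becomes 3 dB over, giving -34 dBFS; +2 dB make-up → -32 dBFS.
Stage 3: -32 dBFS ≤ -21 dBFS, so stage 3 doesn't engage; output -32 dBFS.

-32 dBFS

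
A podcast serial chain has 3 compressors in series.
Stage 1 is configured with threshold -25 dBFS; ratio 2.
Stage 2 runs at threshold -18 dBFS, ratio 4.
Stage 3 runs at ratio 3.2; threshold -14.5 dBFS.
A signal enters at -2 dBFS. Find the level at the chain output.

Stage 1: -2 dBFS is 23 dB over -25 dBFS; at 2:1 that becomes 11.5 dB over, giving -13.5 dBFS.
Stage 2: 4.5 dB above -18 dBFS, reduced 4:1 to 1.125 dB above → -16.875 dBFS.
Stage 3: -16.875 dBFS ≤ -14.5 dBFS, so stage 3 doesn't engage; output -16.875 dBFS.

-16.875 dBFS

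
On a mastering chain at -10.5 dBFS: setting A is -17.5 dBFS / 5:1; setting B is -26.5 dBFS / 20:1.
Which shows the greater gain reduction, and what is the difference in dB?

B, by 9.6 dB

A: GR = 7 − 7/5 = 5.6 dB.
B: GR = 16 − 16/20 = 15.2 dB.
B reduces 9.6 dB more.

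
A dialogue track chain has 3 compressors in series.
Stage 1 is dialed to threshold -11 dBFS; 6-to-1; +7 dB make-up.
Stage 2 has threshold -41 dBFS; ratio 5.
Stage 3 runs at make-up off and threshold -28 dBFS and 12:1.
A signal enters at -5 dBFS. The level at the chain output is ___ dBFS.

-33.4 dBFS

Stage 1: 6 dB above -11 dBFS, reduced 6:1 to 1 dB above → -10 dBFS; +7 dB make-up → -3 dBFS.
Stage 2: overshoot 38 dB → 38/5 = 7.6 dB → -33.4 dBFS.
Stage 3: below threshold (-33.4 ≤ -28); passes unchanged; output -33.4 dBFS.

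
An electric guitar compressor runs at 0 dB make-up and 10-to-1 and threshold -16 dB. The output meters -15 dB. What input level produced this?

-6 dB

That's 1 dB above the -16 dB threshold.
Input overshoot = R × output overshoot = 10 dB → input = -16 + 10 = -6 dB.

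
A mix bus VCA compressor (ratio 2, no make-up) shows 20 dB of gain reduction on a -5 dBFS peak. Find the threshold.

-45 dBFS

Input is 40 dB above T (since output overshoot × R = input overshoot: (-25 − T)·2 = -5 − T gives T = -45 dBFS).
Check: -45 + (-5 − (-45))/2 = -45 + 20 = -25 dBFS. ✓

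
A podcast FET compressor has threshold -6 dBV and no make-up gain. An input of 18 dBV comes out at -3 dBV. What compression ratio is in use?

8:1

Input overshoot = 18 − (-6) = 24 dB; output overshoot = -3 − (-6) = 3 dB.
Ratio = 24 / 3 = 8.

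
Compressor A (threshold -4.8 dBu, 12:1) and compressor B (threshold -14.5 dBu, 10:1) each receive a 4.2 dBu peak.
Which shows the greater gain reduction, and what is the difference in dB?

B, by 8.58 dB

A: 9 dB over, compressed to 0.75 dB over, so 8.25 dB of GR.
B: 18.7 dB over, compressed to 1.87 dB over, so 16.83 dB of GR.
B reduces 8.58 dB more.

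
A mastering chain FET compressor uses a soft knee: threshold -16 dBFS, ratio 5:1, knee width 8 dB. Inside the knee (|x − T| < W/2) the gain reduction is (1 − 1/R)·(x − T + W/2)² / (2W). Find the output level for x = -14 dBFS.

-15.8 dBFS

x − T + W/2 = -14 − (-16) + 4 = 6.
GR = (1 − 1/5) × 6² / 16 = 0.8 × 36 / 16 = 1.8 dB.
Output = -14 − 1.8 = -15.8 dBFS.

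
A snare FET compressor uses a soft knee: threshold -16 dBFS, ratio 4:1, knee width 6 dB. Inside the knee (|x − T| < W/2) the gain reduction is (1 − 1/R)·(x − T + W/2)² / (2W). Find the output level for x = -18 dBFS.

x − T + W/2 = -18 − (-16) + 3 = 1.
GR = (1 − 1/4) × 1² / 12 = 0.75 × 1 / 12 = 0.0625 dB.
Output = -18 − 0.0625 = -18.0625 dBFS.

-18.0625 dBFS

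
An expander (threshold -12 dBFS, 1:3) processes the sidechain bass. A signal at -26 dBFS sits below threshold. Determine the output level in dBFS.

Undershoot = (-12) − (-26) = 14 dB.
At 1:3, that expands to 42 dB under threshold.
Output = -12 − 42 = -54 dBFS.

-54 dBFS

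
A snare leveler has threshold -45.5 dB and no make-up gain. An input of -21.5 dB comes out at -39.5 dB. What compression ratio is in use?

4:1

Input overshoot = -21.5 − (-45.5) = 24 dB; output overshoot = -39.5 − (-45.5) = 6 dB.
Ratio = 24 / 6 = 4.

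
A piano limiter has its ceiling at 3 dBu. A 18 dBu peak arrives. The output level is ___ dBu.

3 dBu

The limiter clamps the peak to its 3 dBu ceiling.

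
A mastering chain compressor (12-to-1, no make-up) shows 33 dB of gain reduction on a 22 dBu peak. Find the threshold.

Input is 36 dB above T (since output overshoot × R = input overshoot: (-11 − T)·12 = 22 − T gives T = -14 dBu).
Check: -14 + (22 − (-14))/12 = -14 + 3 = -11 dBu. ✓

-14 dBu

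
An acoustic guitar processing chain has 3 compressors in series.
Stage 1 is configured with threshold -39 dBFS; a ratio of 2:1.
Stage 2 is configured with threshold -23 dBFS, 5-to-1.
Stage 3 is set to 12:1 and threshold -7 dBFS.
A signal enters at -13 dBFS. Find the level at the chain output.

Stage 1: overshoot 26 dB → 26/2 = 13 dB → -26 dBFS.
Stage 2: below threshold (-26 ≤ -23); passes unchanged; output -26 dBFS.
Stage 3: -26 dBFS ≤ -7 dBFS, so stage 3 doesn't engage; output -26 dBFS.

-26 dBFS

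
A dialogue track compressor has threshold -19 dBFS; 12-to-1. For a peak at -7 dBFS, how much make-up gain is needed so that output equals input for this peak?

11 dB

The peak compresses to -19 + 12/12 = -18 dBFS.
To reach -7 dBFS requires -7 − (-18) = 11 dB of make-up.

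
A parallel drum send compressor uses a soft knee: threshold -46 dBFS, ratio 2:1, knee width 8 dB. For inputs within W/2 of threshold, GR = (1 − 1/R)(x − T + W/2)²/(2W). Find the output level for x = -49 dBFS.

-49.03125 dBFS

x − T + W/2 = -49 − (-46) + 4 = 1.
GR = (1 − 1/2) × 1² / 16 = 0.5 × 1 / 16 = 0.03125 dB.
Output = -49 − 0.03125 = -49.03125 dBFS.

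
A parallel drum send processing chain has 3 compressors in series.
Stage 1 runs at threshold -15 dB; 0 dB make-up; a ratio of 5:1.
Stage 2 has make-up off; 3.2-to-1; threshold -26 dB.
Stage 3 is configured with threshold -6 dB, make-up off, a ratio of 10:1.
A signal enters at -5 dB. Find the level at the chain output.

-21.9375 dB

Stage 1: overshoot 10 dB → 10/5 = 2 dB → -13 dB.
Stage 2: -13 dB is 13 dB over -26 dB; at 3.2:1 that becomes 4.0625 dB over, giving -21.9375 dB.
Stage 3: below threshold (-21.9375 ≤ -6); passes unchanged; output -21.9375 dB.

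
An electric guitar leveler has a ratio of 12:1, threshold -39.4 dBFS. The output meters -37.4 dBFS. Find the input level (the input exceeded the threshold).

Post-compression overshoot = -37.4 − (-39.4) = 2 dB.
Input overshoot = R × output overshoot = 24 dB → input = -39.4 + 24 = -15.4 dBFS.

-15.4 dBFS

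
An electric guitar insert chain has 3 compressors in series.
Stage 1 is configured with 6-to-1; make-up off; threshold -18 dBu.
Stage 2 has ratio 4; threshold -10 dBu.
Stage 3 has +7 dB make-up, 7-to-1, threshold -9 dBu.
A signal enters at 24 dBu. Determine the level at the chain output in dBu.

Stage 1: 24 dBu is 42 dB over -18 dBu; at 6:1 that becomes 7 dB over, giving -11 dBu.
Stage 2: -11 dBu ≤ -10 dBu, so stage 2 doesn't engage; output -11 dBu.
Stage 3: below threshold (-11 ≤ -9); passes unchanged; make-up brings it to -4 dBu.

-4 dBu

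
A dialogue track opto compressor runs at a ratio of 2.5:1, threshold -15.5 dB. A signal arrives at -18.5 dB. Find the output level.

-18.5 dB is 3 dB below the -15.5 dB threshold, so no gain reduction is applied.
Output = input = -18.5 dB.

-18.5 dB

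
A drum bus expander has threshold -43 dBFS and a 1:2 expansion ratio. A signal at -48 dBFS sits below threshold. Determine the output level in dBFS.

-53 dBFS

Below threshold, a 1:2 expander applies gain = (2−1)×(T − x) of attenuation.
(2−1) × 5 = 5 dB, so output = -48 − 5 = -53 dBFS.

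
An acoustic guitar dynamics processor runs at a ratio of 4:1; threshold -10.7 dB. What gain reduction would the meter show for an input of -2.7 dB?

-2.7 dB exceeds the threshold by 8 dB.
A 4:1 ratio leaves 2 dB of that excess.
So the signal is attenuated by 8 − 2 = 6 dB.

6 dB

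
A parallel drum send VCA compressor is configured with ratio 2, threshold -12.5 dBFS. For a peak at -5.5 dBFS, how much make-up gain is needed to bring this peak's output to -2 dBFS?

7 dB

Overshoot 7 dB → 7/2 = 3.5 dB after compression, so the compressed level is -12.5 + 3.5 = -9 dBFS.
Make-up = target − compressed = -2 − (-9) = 7 dB.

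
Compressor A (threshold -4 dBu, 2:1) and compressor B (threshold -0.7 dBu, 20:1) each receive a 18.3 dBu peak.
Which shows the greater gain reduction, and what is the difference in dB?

A: GR = 22.3 − 22.3/2 = 11.15 dB.
B: GR = 19 − 19/20 = 18.05 dB.
B reduces 6.9 dB more.

B, by 6.9 dB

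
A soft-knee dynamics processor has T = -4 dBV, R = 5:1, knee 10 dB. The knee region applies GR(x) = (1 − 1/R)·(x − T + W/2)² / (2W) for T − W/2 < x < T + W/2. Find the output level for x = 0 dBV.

-3.24 dBV

x − T + W/2 = 0 − (-4) + 5 = 9.
GR = (1 − 1/5) × 9² / 20 = 0.8 × 81 / 20 = 3.24 dB.
Output = 0 − 3.24 = -3.24 dBV.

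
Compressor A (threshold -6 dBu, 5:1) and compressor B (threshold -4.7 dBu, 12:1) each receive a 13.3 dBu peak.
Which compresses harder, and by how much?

A: 19.3 dB over, compressed to 3.86 dB over, so 15.44 dB of GR.
B: 18 dB over, compressed to 1.5 dB over, so 16.5 dB of GR.
B applies 1.06 dB more gain reduction.

B, by 1.06 dB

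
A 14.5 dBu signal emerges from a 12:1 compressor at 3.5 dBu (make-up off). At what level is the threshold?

2.5 dBu

Let T be the threshold. Output overshoot = (input overshoot)/R, so 3.5 − T = (14.5 − T)/12.
12·(3.5 − T) = 14.5 − T → 11·T = 42 − 14.5 = 27.5.
T = 27.5/11 = 2.5 dBu.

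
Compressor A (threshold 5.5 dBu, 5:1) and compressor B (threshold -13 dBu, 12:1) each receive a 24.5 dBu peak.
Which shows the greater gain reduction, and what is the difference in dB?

B, by 19.175 dB

A: GR = 19 − 19/5 = 15.2 dB.
B: GR = 37.5 − 37.5/12 = 34.375 dB.
B applies 19.175 dB more gain reduction.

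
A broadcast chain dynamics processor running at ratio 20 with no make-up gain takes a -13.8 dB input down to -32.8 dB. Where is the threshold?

Gain reduction = -13.8 − (-32.8) = 19 dB; output overshoot = GR / (R − 1) = 19 / 19 = 1 dB.
Threshold = output − output overshoot = -32.8 − 1 = -33.8 dB.

-33.8 dB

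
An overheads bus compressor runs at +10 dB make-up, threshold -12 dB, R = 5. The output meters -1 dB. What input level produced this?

Stripping the +10 dB make-up gives -11 dB at the gain stage.
Post-compression overshoot = -11 − (-12) = 1 dB.
Undo the ratio: input overshoot = 1 × 5 = 5 dB, giving input = -7 dB.

-7 dB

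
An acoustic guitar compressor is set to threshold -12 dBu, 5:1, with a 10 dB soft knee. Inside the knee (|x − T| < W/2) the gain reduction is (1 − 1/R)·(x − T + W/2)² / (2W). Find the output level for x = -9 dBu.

-11.56 dBu

x − T + W/2 = -9 − (-12) + 5 = 8.
GR = (1 − 1/5) × 8² / 20 = 0.8 × 64 / 20 = 2.56 dB.
Output = -9 − 2.56 = -11.56 dBu.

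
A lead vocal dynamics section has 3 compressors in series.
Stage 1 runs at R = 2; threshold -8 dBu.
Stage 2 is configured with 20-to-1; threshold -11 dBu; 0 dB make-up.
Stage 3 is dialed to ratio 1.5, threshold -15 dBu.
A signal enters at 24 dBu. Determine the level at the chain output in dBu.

Stage 1: overshoot 32 dB → 32/2 = 16 dB → 8 dBu.
Stage 2: overshoot 19 dB → 19/20 = 0.95 dB → -10.05 dBu.
Stage 3: -10.05 dBu is 4.95 dB over -15 dBu; at 1.5:1 that becomes 3.3 dB over, giving -11.7 dBu.

-11.7 dBu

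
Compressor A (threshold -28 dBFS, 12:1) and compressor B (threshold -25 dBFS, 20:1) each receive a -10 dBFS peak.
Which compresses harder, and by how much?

A: GR = 18 − 18/12 = 16.5 dB.
B: GR = 15 − 15/20 = 14.25 dB.
Difference: 2.25 dB in favour of A.

A, by 2.25 dB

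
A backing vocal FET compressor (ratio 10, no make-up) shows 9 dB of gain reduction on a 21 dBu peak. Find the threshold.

11 dBu

Gain reduction = 21 − 12 = 9 dB; output overshoot = GR / (R − 1) = 9 / 9 = 1 dB.
Threshold = output − output overshoot = 12 − 1 = 11 dBu.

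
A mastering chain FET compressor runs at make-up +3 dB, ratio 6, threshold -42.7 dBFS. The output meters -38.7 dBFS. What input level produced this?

Before make-up, the level was -38.7 − 3 = -41.7 dBFS.
That's 1 dB above the -42.7 dBFS threshold.
Undo the ratio: input overshoot = 1 × 6 = 6 dB, giving input = -36.7 dBFS.

-36.7 dBFS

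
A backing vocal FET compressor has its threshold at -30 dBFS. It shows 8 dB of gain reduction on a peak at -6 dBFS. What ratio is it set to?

1.5:1

Input overshoot = -6 − (-30) = 24 dB.
Output overshoot = 24 − 8 = 16 dB.
Ratio = input overshoot / output overshoot = 24 / 16 = 1.5.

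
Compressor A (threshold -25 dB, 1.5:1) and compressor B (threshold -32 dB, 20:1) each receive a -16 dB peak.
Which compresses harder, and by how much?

A: overshoot 9 dB → output overshoot 6 dB → GR 3 dB.
B: overshoot 16 dB → output overshoot 0.8 dB → GR 15.2 dB.
B reduces 12.2 dB more.

B, by 12.2 dB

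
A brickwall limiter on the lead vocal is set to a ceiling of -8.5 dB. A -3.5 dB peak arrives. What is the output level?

At ∞:1, everything above -8.5 dB is held at the ceiling.

-8.5 dB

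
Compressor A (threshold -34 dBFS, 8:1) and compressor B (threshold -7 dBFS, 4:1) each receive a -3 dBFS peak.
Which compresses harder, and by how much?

A: GR = 31 − 31/8 = 27.125 dB.
B: GR = 4 − 4/4 = 3 dB.
A applies 24.125 dB more gain reduction.

A, by 24.125 dB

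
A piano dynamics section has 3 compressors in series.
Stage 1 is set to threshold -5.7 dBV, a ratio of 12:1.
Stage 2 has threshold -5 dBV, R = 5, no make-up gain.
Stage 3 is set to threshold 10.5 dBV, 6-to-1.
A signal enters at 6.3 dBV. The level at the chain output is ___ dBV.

-4.94 dBV

Stage 1: 12 dB above -5.7 dBV, reduced 12:1 to 1 dB above → -4.7 dBV.
Stage 2: -4.7 dBV is 0.3 dB over -5 dBV; at 5:1 that becomes 0.06 dB over, giving -4.94 dBV.
Stage 3: -4.94 dBV ≤ 10.5 dBV, so stage 3 doesn't engage; output -4.94 dBV.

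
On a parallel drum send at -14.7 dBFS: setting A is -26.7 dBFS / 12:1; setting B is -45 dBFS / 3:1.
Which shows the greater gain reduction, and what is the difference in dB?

A: GR = 12 − 12/12 = 11 dB.
B: GR = 30.3 − 30.3/3 = 20.2 dB.
Difference: 9.2 dB in favour of B.

B, by 9.2 dB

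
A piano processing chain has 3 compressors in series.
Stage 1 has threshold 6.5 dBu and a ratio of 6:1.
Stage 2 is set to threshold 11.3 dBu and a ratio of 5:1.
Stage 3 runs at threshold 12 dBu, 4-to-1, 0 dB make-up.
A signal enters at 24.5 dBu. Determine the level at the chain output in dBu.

Stage 1: 18 dB above 6.5 dBu, reduced 6:1 to 3 dB above → 9.5 dBu.
Stage 2: 9.5 dBu is at or below the 11.3 dBu threshold — no compression; output 9.5 dBu.
Stage 3: 9.5 dBu ≤ 12 dBu, so stage 3 doesn't engage; output 9.5 dBu.

9.5 dBu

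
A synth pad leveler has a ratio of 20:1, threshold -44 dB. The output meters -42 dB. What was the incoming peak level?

-4 dB

The compressed level sits -42 − (-44) = 2 dB over threshold.
Input overshoot = R × output overshoot = 40 dB → input = -44 + 40 = -4 dB.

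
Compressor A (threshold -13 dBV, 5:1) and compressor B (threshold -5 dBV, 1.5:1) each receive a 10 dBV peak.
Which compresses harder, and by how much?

A, by 13.4 dB

A: overshoot 23 dB → output overshoot 4.6 dB → GR 18.4 dB.
B: overshoot 15 dB → output overshoot 10 dB → GR 5 dB.
A applies 13.4 dB more gain reduction.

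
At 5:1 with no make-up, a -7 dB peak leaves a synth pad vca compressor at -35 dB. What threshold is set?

Gain reduction = -7 − (-35) = 28 dB; output overshoot = GR / (R − 1) = 28 / 4 = 7 dB.
Threshold = output − output overshoot = -35 − 7 = -42 dB.

-42 dB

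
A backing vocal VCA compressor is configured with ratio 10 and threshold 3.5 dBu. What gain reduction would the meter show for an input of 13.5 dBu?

Overshoot = 13.5 − 3.5 = 10 dB.
After 10:1 compression the overshoot becomes 10/10 = 1 dB.
So the signal is attenuated by 10 − 1 = 9 dB.

9 dB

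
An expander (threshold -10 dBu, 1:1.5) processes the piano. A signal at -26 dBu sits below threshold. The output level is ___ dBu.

Undershoot = (-10) − (-26) = 16 dB.
At 1:1.5, that expands to 24 dB under threshold.
Output = -10 − 24 = -34 dBu.

-34 dBu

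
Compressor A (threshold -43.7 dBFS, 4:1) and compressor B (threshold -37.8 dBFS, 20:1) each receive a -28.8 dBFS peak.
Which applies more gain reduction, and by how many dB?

A: GR = 14.9 − 14.9/4 = 11.175 dB.
B: GR = 9 − 9/20 = 8.55 dB.
A reduces 2.625 dB more.

A, by 2.625 dB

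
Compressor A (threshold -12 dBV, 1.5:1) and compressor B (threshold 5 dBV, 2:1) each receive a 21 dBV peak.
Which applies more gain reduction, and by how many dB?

A, by 3 dB

A: GR = 33 − 33/1.5 = 11 dB.
B: GR = 16 − 16/2 = 8 dB.
Difference: 3 dB in favour of A.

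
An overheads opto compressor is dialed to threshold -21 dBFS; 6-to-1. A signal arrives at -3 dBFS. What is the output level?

Overshoot: -3 − (-21) = 18 dB.
At 6:1 the overshoot is divided by 6, leaving 3 dB above threshold.
So the level is -21 + 3 = -18 dBFS.

-18 dBFS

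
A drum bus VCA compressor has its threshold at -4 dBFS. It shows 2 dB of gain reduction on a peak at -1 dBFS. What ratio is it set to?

3:1

Input overshoot = -1 − (-4) = 3 dB.
Output overshoot = 3 − 2 = 1 dB.
Ratio = input overshoot / output overshoot = 3 / 1 = 3.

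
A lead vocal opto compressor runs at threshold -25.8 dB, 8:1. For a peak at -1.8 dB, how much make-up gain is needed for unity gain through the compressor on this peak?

Overshoot 24 dB → 24/8 = 3 dB after compression, so the compressed level is -25.8 + 3 = -22.8 dB.
Make-up = target − compressed = -1.8 − (-22.8) = 21 dB.

21 dB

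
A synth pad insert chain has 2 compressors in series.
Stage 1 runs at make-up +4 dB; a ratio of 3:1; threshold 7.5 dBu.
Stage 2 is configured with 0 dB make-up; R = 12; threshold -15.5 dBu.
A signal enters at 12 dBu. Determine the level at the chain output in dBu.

-13.125 dBu

Stage 1: 4.5 dB above 7.5 dBu, reduced 3:1 to 1.5 dB above → 9 dBu; +4 dB make-up → 13 dBu.
Stage 2: 13 dBu is 28.5 dB over -15.5 dBu; at 12:1 that becomes 2.375 dB over, giving -13.125 dBu.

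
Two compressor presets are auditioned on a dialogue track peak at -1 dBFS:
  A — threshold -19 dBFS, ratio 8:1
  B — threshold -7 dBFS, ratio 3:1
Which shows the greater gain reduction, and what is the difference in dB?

A, by 11.75 dB

A: overshoot 18 dB → output overshoot 2.25 dB → GR 15.75 dB.
B: overshoot 6 dB → output overshoot 2 dB → GR 4 dB.
A reduces 11.75 dB more.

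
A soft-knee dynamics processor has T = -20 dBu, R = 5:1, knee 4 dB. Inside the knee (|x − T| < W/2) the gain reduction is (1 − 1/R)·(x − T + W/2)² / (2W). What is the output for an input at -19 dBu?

-19.9 dBu

x − T + W/2 = -19 − (-20) + 2 = 3.
GR = (1 − 1/5) × 3² / 8 = 0.8 × 9 / 8 = 0.9 dB.
Output = -19 − 0.9 = -19.9 dBu.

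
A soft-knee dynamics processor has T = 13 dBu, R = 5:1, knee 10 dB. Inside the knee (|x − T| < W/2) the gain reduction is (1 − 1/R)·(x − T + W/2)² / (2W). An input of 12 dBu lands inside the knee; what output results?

11.36 dBu

x − T + W/2 = 12 − 13 + 5 = 4.
GR = (1 − 1/5) × 4² / 20 = 0.8 × 16 / 20 = 0.64 dB.
Output = 12 − 0.64 = 11.36 dBu.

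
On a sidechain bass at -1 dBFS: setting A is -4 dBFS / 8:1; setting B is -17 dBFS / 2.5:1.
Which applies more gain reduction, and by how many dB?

B, by 6.975 dB

A: 3 dB over, compressed to 0.375 dB over, so 2.625 dB of GR.
B: 16 dB over, compressed to 6.4 dB over, so 9.6 dB of GR.
B applies 6.975 dB more gain reduction.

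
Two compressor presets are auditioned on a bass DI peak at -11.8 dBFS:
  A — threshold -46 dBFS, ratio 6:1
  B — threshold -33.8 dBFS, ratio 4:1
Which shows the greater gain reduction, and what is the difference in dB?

A: GR = 34.2 − 34.2/6 = 28.5 dB.
B: GR = 22 − 22/4 = 16.5 dB.
A reduces 12 dB more.

A, by 12 dB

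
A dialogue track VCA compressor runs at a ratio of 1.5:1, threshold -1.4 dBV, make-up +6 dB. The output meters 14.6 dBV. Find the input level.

13.6 dBV

Before make-up, the level was 14.6 − 6 = 8.6 dBV.
That's 10 dB above the -1.4 dBV threshold.
Before 1.5:1 compression the overshoot was 10 × 1.5 = 15 dB, so input = -1.4 + 15 = 13.6 dBV.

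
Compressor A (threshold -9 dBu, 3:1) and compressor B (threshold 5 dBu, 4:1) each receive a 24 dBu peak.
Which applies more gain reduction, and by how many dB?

A, by 7.75 dB

A: overshoot 33 dB → output overshoot 11 dB → GR 22 dB.
B: overshoot 19 dB → output overshoot 4.75 dB → GR 14.25 dB.
A reduces 7.75 dB more.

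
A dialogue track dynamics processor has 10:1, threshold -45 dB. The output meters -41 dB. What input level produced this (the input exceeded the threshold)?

That's 4 dB above the -45 dB threshold.
Before 10:1 compression the overshoot was 4 × 10 = 40 dB, so input = -45 + 40 = -5 dB.

-5 dB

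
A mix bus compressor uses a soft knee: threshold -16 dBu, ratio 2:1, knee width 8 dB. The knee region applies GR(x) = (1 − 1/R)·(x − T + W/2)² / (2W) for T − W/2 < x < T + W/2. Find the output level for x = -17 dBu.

x − T + W/2 = -17 − (-16) + 4 = 3.
GR = (1 − 1/2) × 3² / 16 = 0.5 × 9 / 16 = 0.28125 dB.
Output = -17 − 0.28125 = -17.28125 dBu.

-17.28125 dBu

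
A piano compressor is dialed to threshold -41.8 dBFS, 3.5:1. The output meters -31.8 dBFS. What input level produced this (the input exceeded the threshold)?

The compressed level sits -31.8 − (-41.8) = 10 dB over threshold.
Before 3.5:1 compression the overshoot was 10 × 3.5 = 35 dB, so input = -41.8 + 35 = -6.8 dBFS.

-6.8 dBFS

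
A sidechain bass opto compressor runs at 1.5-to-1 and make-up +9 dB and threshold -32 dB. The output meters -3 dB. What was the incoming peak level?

Before make-up, the level was -3 − 9 = -12 dB.
That's 20 dB above the -32 dB threshold.
Input overshoot = R × output overshoot = 30 dB → input = -32 + 30 = -2 dB.

-2 dB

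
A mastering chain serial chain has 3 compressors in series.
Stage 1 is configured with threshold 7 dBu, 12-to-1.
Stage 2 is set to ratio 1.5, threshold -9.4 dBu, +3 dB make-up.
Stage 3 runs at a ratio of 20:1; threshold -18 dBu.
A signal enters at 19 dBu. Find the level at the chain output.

Stage 1: 12 dB above 7 dBu, reduced 12:1 to 1 dB above → 8 dBu.
Stage 2: overshoot 17.4 dB → 17.4/1.5 = 11.6 dB → 2.2 dBu; +3 dB make-up → 5.2 dBu.
Stage 3: 5.2 dBu is 23.2 dB over -18 dBu; at 20:1 that becomes 1.16 dB over, giving -16.84 dBu.

-16.84 dBu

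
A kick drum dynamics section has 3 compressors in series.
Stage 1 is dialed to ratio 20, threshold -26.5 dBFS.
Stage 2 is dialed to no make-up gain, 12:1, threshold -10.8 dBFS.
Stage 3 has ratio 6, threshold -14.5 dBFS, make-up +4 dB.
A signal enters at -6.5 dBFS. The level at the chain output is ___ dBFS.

Stage 1: overshoot 20 dB → 20/20 = 1 dB → -25.5 dBFS.
Stage 2: below threshold (-25.5 ≤ -10.8); passes unchanged; output -25.5 dBFS.
Stage 3: -25.5 dBFS ≤ -14.5 dBFS, so stage 3 doesn't engage; make-up brings it to -21.5 dBFS.

-21.5 dBFS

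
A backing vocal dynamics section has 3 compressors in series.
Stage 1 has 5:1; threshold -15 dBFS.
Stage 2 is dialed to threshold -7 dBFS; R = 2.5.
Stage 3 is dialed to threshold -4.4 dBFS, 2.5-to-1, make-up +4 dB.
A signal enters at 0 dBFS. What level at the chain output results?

-8 dBFS

Stage 1: 15 dB above -15 dBFS, reduced 5:1 to 3 dB above → -12 dBFS.
Stage 2: -12 dBFS is at or below the -7 dBFS threshold — no compression; output -12 dBFS.
Stage 3: -12 dBFS is at or below the -4.4 dBFS threshold — no compression; make-up brings it to -8 dBFS.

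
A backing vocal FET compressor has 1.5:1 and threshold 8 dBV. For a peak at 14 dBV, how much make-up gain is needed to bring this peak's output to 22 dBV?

The peak compresses to 8 + 6/1.5 = 12 dBV.
To reach 22 dBV requires 22 − 12 = 10 dB of make-up.

10 dB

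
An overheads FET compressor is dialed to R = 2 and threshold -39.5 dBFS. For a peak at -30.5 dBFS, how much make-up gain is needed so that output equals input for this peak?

4.5 dB

Overshoot 9 dB → 9/2 = 4.5 dB after compression, so the compressed level is -39.5 + 4.5 = -35 dBFS.
Make-up = target − compressed = -30.5 − (-35) = 4.5 dB.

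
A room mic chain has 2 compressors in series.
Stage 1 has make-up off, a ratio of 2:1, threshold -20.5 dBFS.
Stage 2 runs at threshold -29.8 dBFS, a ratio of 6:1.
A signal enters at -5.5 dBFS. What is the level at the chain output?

Stage 1: overshoot 15 dB → 15/2 = 7.5 dB → -13 dBFS.
Stage 2: overshoot 16.8 dB → 16.8/6 = 2.8 dB → -27 dBFS.

-27 dBFS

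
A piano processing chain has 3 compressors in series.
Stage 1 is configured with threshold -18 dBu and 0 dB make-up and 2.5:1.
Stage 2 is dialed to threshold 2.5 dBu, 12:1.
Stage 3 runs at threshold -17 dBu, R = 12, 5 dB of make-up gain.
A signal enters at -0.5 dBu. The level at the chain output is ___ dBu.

Stage 1: overshoot 17.5 dB → 17.5/2.5 = 7 dB → -11 dBu.
Stage 2: -11 dBu ≤ 2.5 dBu, so stage 2 doesn't engage; output -11 dBu.
Stage 3: -11 dBu is 6 dB over -17 dBu; at 12:1 that becomes 0.5 dB over, giving -16.5 dBu; +5 dB make-up → -11.5 dBu.

-11.5 dBu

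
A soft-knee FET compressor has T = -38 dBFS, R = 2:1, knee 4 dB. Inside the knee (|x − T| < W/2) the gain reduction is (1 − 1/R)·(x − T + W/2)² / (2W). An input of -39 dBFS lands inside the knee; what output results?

x − T + W/2 = -39 − (-38) + 2 = 1.
GR = (1 − 1/2) × 1² / 8 = 0.5 × 1 / 8 = 0.0625 dB.
Output = -39 − 0.0625 = -39.0625 dBFS.

-39.0625 dBFS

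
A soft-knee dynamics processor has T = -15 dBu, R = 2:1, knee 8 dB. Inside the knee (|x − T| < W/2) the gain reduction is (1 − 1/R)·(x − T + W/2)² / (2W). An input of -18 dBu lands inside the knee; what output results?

-18.03125 dBu

x − T + W/2 = -18 − (-15) + 4 = 1.
GR = (1 − 1/2) × 1² / 16 = 0.5 × 1 / 16 = 0.03125 dB.
Output = -18 − 0.03125 = -18.03125 dBu.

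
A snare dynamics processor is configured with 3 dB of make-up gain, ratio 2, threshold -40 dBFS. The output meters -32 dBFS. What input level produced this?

Stripping the +3 dB make-up gives -35 dBFS at the gain stage.
That's 5 dB above the -40 dBFS threshold.
Before 2:1 compression the overshoot was 5 × 2 = 10 dB, so input = -40 + 10 = -30 dBFS.

-30 dBFS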